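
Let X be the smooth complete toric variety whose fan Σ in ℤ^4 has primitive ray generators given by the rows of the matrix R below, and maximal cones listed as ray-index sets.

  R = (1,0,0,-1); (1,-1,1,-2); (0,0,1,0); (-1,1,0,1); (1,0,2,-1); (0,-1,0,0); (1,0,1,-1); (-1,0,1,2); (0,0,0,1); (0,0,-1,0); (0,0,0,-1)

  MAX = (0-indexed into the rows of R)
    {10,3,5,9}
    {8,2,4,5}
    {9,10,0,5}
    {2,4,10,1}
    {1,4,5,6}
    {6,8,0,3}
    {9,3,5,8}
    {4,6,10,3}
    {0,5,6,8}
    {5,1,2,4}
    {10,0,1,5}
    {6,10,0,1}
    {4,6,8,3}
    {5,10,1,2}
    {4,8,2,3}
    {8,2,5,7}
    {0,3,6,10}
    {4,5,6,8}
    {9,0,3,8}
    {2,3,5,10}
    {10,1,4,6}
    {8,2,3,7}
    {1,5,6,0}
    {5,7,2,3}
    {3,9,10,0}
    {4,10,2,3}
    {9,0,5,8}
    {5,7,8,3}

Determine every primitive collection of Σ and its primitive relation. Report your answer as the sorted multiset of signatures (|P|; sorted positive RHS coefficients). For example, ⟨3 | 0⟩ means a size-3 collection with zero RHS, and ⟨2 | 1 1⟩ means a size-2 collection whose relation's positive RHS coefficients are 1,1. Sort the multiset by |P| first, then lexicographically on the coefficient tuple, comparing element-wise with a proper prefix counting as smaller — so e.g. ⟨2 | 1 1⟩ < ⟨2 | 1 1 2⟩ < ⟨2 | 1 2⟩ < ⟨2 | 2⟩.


Δ(Σ) — 11 vertices, 22 min non-faces:

  P = {2,9}:  v_{2} + v_{9} = 0  so sig = ⟨2 | 0⟩
  P = {8,10}:  v_{8} + v_{10} = 0  so sig = ⟨2 | 0⟩
  P = {0,2}:  v_{0} + v_{2} = v_{6}  so sig = ⟨2 | 1⟩
  P = {2,6}:  v_{2} + v_{6} = v_{4}  so sig = ⟨2 | 1⟩
  P = {4,9}:  v_{4} + v_{9} = v_{6}  so sig = ⟨2 | 1⟩
  P = {6,9}:  v_{6} + v_{9} = v_{0}  so sig = ⟨2 | 1⟩
  P = {0,7}:  v_{0} + v_{7} = v_{2} + v_{8}  so sig = ⟨2 | 1 1⟩
  P = {1,3}:  v_{1} + v_{3} = v_{2} + v_{10}  so sig = ⟨2 | 1 1⟩
  P = {1,8}:  v_{1} + v_{8} = v_{5} + v_{6}  so sig = ⟨2 | 1 1⟩
  P = {1,9}:  v_{1} + v_{9} = v_{0} + v_{5} + v_{10}  so sig = ⟨2 | 1 1 1⟩
  P = {7,9}:  v_{7} + v_{9} = v_{3} + v_{5} + v_{8}  so sig = ⟨2 | 1 1 1⟩
  P = {7,10}:  v_{7} + v_{10} = v_{2} + v_{3} + v_{5}  so sig = ⟨2 | 1 1 1⟩
  P = {1,7}:  v_{1} + v_{7} = 2·v_{2} + v_{5}  so sig = ⟨2 | 1 2⟩
  P = {6,7}:  v_{6} + v_{7} = 2·v_{2} + v_{8}  so sig = ⟨2 | 1 2⟩
  P = {4,7}:  v_{4} + v_{7} = 3·v_{2} + v_{8}  so sig = ⟨2 | 1 3⟩
  P = {0,4}:  v_{0} + v_{4} = 2·v_{6}  so sig = ⟨2 | 2⟩
  P = {0,3,5}:  v_{0} + v_{3} + v_{5} = 0  so sig = ⟨3 | 0⟩
  P = {3,5,6}:  v_{3} + v_{5} + v_{6} = v_{2}  so sig = ⟨3 | 1⟩
  P = {5,6,10}:  v_{5} + v_{6} + v_{10} = v_{1}  so sig = ⟨3 | 1⟩
  P = {4,5,10}:  v_{4} + v_{5} + v_{10} = v_{1} + v_{2}  so sig = ⟨3 | 1 1⟩
  P = {3,4,5}:  v_{3} + v_{4} + v_{5} = 2·v_{2}  so sig = ⟨3 | 2⟩
  P = {2,3,5,8}:  v_{2} + v_{3} + v_{5} + v_{8} = v_{7}  so sig = ⟨4 | 1⟩

Hence PRS(X_Σ) =
    |P|=2: 16 collections, coeffs (), (), (1), (1), (1), (1), (1,1), (1,1), (1,1), (1,1,1), (1,1,1), (1,1,1), (1,2), (1,2), (1,3), (2)
    |P|=3: 5 collections, coeffs (), (1), (1), (1,1), (2)
    |P|=4: 1 collection, coeffs (1)


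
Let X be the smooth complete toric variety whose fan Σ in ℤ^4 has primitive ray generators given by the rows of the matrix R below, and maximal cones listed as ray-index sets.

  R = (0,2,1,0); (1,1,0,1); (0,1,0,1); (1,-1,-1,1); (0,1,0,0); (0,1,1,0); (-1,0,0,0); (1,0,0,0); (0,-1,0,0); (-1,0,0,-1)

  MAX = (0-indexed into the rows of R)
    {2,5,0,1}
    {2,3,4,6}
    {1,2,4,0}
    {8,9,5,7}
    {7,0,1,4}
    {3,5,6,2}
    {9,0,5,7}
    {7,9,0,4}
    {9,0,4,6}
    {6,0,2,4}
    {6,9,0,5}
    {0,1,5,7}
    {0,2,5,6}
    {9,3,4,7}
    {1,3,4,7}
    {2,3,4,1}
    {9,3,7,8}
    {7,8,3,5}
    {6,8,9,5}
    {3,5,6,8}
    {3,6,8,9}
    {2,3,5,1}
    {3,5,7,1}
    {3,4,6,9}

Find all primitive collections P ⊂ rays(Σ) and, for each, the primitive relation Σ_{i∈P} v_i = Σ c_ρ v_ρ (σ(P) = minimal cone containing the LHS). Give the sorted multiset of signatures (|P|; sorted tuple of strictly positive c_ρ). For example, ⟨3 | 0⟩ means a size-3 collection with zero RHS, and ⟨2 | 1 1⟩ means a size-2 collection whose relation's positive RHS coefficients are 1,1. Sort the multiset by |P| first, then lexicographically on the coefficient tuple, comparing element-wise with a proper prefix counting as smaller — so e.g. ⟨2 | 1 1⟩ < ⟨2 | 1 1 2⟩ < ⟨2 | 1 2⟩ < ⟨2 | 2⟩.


Δ(Σ) — 10 vertices, 12 min non-faces:

  P={4,8}:  v_{4} + v_{8} = 0  →  sig = ⟨2 | 0⟩
  P={6,7}:  v_{6} + v_{7} = 0  →  sig = ⟨2 | 0⟩
  P={0,3}:  v_{0} + v_{3} = v_{1}  →  sig = ⟨2 | 1⟩
  P={0,8}:  v_{0} + v_{8} = v_{5}  →  sig = ⟨2 | 1⟩
  P={1,6}:  v_{1} + v_{6} = v_{2}  →  sig = ⟨2 | 1⟩
  P={1,9}:  v_{1} + v_{9} = v_{4}  →  sig = ⟨2 | 1⟩
  P={2,7}:  v_{2} + v_{7} = v_{1}  →  sig = ⟨2 | 1⟩
  P={4,5}:  v_{4} + v_{5} = v_{0}  →  sig = ⟨2 | 1⟩
  P={1,8}:  v_{1} + v_{8} = v_{3} + v_{5}  →  sig = ⟨2 | 1 1⟩
  P={2,9}:  v_{2} + v_{9} = v_{4} + v_{6}  →  sig = ⟨2 | 1 1⟩
  P={2,8}:  v_{2} + v_{8} = v_{3} + v_{5} + v_{6}  →  sig = ⟨2 | 1 1 1⟩
  P={3,5,9}:  v_{3} + v_{5} + v_{9} = 0  →  sig = ⟨3 | 0⟩

Sorted signature multiset PRS(X):
[⟨2 | 0⟩, ⟨2 | 0⟩, ⟨2 | 1⟩, ⟨2 | 1⟩, ⟨2 | 1⟩, ⟨2 | 1⟩, ⟨2 | 1⟩, ⟨2 | 1⟩, ⟨2 | 1 1⟩, ⟨2 | 1 1⟩, ⟨2 | 1 1 1⟩, ⟨3 | 0⟩]


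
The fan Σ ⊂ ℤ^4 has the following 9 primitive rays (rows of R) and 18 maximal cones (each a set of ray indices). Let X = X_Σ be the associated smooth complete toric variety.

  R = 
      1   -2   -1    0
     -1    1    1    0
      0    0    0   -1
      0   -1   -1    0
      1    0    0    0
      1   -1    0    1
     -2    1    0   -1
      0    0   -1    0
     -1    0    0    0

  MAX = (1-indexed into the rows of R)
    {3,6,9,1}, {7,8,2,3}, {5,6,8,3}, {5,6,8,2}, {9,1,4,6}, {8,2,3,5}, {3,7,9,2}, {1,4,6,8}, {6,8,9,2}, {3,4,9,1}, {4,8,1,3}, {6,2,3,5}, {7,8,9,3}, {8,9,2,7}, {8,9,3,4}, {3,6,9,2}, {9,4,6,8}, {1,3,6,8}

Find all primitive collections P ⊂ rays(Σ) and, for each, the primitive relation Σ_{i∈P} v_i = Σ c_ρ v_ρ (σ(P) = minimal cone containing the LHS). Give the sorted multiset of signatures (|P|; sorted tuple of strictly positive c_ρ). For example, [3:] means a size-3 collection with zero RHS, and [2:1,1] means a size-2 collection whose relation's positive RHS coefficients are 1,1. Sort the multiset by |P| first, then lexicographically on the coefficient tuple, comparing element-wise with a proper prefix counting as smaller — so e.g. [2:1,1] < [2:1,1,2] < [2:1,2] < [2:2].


The 14 primitive collections of Σ (r=9, n=4):

  P={5,9}:  v_{5} + v_{9} = 0 ; sig = [2:]
  P={2,4}:  v_{2} + v_{4} = v_{9} ; sig = [2:1]
  P={6,7}:  v_{6} + v_{7} = v_{9} ; sig = [2:1]
  P={1,2}:  v_{1} + v_{2} = v_{3} + v_{6} + v_{9} ; sig = [2:1,1,1]
  P={1,7}:  v_{1} + v_{7} = v_{3} + v_{4} + v_{9} ; sig = [2:1,1,1]
  P={4,5}:  v_{4} + v_{5} = v_{3} + v_{6} + v_{8} ; sig = [2:1,1,1]
  P={5,7}:  v_{5} + v_{7} = v_{2} + v_{3} + v_{8} ; sig = [2:1,1,1]
  P={4,7}:  v_{4} + v_{7} = v_{3} + v_{8} + 2·v_{9} ; sig = [2:1,1,2]
  P={1,5}:  v_{1} + v_{5} = 2·v_{3} + 2·v_{6} + v_{8} ; sig = [2:1,2,2]
  P={3,4,6}:  v_{3} + v_{4} + v_{6} = v_{1} ; sig = [3:1]
  P={1,8,9}:  v_{1} + v_{8} + v_{9} = 2·v_{4} ; sig = [3:2]
  P={2,3,6,8}:  v_{2} + v_{3} + v_{6} + v_{8} = 0 ; sig = [4:]
  P={2,3,8,9}:  v_{2} + v_{3} + v_{8} + v_{9} = v_{7} ; sig = [4:1]
  P={3,6,8,9}:  v_{3} + v_{6} + v_{8} + v_{9} = v_{4} ; sig = [4:1]

Signatures (|P|; sorted positive RHS coefficients), sorted:
    |P|=2: 9 collections, coeffs (), (1), (1), (1,1,1), (1,1,1), (1,1,1), (1,1,1), (1,1,2), (1,2,2)
    |P|=3: 2 collections, coeffs (1), (2)
    |P|=4: 3 collections, coeffs (), (1), (1)


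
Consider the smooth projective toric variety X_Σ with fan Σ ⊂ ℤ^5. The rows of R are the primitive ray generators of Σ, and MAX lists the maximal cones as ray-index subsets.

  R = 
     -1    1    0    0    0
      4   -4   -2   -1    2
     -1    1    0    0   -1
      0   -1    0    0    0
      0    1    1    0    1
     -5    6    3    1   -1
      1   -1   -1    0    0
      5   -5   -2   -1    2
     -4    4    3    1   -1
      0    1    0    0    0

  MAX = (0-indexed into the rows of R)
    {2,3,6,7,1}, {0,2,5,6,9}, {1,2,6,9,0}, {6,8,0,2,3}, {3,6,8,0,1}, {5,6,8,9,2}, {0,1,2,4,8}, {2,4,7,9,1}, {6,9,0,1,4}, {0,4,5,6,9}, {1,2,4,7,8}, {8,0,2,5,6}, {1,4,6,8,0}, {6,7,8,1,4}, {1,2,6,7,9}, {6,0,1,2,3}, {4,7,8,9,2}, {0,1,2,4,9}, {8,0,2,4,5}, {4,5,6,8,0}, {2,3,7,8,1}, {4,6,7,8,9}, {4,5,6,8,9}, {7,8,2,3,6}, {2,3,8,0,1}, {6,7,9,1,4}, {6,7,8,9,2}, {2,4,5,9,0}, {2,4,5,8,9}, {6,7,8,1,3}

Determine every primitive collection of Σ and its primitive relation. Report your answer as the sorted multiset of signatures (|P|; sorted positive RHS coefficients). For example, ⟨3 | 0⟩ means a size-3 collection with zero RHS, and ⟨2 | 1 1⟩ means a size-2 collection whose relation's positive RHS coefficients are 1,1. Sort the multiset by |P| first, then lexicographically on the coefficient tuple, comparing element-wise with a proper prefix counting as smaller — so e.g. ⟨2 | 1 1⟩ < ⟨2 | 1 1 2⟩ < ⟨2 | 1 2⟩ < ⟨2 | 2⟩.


Primitive collections (10):

  P = {3,9}:  v_{3} + v_{9} = 0  ⟹  sig = ⟨2 | 0⟩
  P = {0,7}:  v_{0} + v_{7} = v_{1}  ⟹  sig = ⟨2 | 1⟩
  P = {5,7}:  v_{5} + v_{7} = v_{4}  ⟹  sig = ⟨2 | 1⟩
  P = {1,5}:  v_{1} + v_{5} = v_{0} + v_{4}  ⟹  sig = ⟨2 | 1 1⟩
  P = {3,4}:  v_{3} + v_{4} = v_{1} + v_{8}  ⟹  sig = ⟨2 | 1 1⟩
  P = {3,5}:  v_{3} + v_{5} = v_{0} + v_{8}  ⟹  sig = ⟨2 | 1 1⟩
  P = {0,8,9}:  v_{0} + v_{8} + v_{9} = v_{5}  ⟹  sig = ⟨3 | 1⟩
  P = {1,8,9}:  v_{1} + v_{8} + v_{9} = v_{4}  ⟹  sig = ⟨3 | 1⟩
  P = {2,4,6}:  v_{2} + v_{4} + v_{6} = v_{9}  ⟹  sig = ⟨3 | 1⟩
  P = {1,2,6,8}:  v_{1} + v_{2} + v_{6} + v_{8} = 0  ⟹  sig = ⟨4 | 0⟩

Sorted signature multiset PRS(X):
{ ⟨2 | 0⟩,  ⟨2 | 1⟩ ×2,  ⟨2 | 1 1⟩ ×3,  ⟨3 | 1⟩ ×3,  ⟨4 | 0⟩ }


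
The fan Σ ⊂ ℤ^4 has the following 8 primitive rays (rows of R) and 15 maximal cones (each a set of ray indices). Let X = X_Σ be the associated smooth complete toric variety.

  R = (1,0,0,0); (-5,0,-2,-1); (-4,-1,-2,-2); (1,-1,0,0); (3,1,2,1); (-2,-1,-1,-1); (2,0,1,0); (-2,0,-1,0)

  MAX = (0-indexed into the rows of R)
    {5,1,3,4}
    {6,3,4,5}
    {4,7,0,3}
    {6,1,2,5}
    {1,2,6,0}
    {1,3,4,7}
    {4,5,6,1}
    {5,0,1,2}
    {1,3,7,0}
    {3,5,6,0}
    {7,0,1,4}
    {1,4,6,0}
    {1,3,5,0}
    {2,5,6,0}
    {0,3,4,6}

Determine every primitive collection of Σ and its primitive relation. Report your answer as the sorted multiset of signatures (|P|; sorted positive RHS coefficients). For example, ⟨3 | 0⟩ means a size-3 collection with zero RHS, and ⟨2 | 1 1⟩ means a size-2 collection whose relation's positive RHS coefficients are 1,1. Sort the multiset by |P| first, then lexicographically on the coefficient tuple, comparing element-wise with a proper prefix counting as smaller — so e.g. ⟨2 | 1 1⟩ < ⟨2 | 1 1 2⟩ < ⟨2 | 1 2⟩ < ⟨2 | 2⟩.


9 minimal non-faces of Δ(Σ) (on 8 rays):

  P = {6,7}:  v_{6} + v_{7} = 0  ⇒ sig = ⟨2 | 0⟩
  P = {5,7}:  v_{5} + v_{7} = v_{1} + v_{3}  ⇒ sig = ⟨2 | 1 1⟩
  P = {2,7}:  v_{2} + v_{7} = v_{0} + v_{1} + v_{5}  ⇒ sig = ⟨2 | 1 1 1⟩
  P = {2,3}:  v_{2} + v_{3} = v_{0} + 2·v_{5}  ⇒ sig = ⟨2 | 1 2⟩
  P = {2,4}:  v_{2} + v_{4} = v_{1} + 2·v_{6}  ⇒ sig = ⟨2 | 1 2⟩
  P = {0,4,5}:  v_{0} + v_{4} + v_{5} = v_{6}  ⇒ sig = ⟨3 | 1⟩
  P = {1,3,6}:  v_{1} + v_{3} + v_{6} = v_{5}  ⇒ sig = ⟨3 | 1⟩
  P = {0,1,3,4}:  v_{0} + v_{1} + v_{3} + v_{4} = 0  ⇒ sig = ⟨4 | 0⟩
  P = {0,1,5,6}:  v_{0} + v_{1} + v_{5} + v_{6} = v_{2}  ⇒ sig = ⟨4 | 1⟩

Sorted signature multiset PRS(X):
{ ⟨2 | 0⟩,  ⟨2 | 1 1⟩,  ⟨2 | 1 1 1⟩,  ⟨2 | 1 2⟩ ×2,  ⟨3 | 1⟩ ×2,  ⟨4 | 0⟩,  ⟨4 | 1⟩ }


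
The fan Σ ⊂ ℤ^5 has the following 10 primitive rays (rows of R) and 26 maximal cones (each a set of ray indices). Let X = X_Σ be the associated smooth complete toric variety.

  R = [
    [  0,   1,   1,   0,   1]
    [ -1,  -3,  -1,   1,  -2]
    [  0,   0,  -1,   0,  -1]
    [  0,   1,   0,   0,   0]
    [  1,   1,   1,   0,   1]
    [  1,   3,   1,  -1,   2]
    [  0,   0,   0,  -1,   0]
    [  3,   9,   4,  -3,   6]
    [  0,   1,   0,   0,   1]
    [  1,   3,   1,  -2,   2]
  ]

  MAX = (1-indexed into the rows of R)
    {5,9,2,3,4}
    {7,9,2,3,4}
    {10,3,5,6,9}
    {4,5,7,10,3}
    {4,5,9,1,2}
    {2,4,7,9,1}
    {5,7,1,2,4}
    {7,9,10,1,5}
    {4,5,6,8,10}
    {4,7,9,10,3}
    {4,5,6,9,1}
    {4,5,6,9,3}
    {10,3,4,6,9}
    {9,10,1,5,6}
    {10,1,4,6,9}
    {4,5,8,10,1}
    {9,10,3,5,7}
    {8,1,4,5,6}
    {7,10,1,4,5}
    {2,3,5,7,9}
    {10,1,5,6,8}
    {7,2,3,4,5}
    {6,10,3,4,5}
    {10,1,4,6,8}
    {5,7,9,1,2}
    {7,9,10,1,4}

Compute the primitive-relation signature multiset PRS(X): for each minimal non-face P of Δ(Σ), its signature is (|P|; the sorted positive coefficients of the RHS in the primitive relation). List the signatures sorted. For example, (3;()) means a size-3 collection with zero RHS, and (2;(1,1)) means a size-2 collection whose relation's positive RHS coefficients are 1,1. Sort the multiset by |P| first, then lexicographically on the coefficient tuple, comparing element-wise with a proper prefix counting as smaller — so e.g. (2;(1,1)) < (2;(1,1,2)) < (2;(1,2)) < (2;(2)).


The 11 primitive collections of Σ (r=10, n=5):

  • {2,6}:  v_{2} + v_{6} = 0  ⟹  sig = (2;())
  • {1,3}:  v_{1} + v_{3} = v_{4}  ⟹  sig = (2;(1))
  • {2,10}:  v_{2} + v_{10} = v_{7}  ⟹  sig = (2;(1))
  • {6,7}:  v_{6} + v_{7} = v_{10}  ⟹  sig = (2;(1))
  • {2,8}:  v_{2} + v_{8} = v_{1} + v_{4} + v_{5} + v_{10}  ⟹  sig = (2;(1,1,1,1))
  • {3,8}:  v_{3} + v_{8} = 2·v_{4} + v_{5} + v_{6} + v_{10}  ⟹  sig = (2;(1,1,1,2))
  • {7,8}:  v_{7} + v_{8} = v_{1} + v_{4} + v_{5} + 2·v_{10}  ⟹  sig = (2;(1,1,1,2))
  • {8,9}:  v_{8} + v_{9} = v_{1} + 3·v_{6}  ⟹  sig = (2;(1,3))
  • {4,5,7,9}:  v_{4} + v_{5} + v_{7} + v_{9} = v_{6}  ⟹  sig = (4;(1))
  • {4,5,9,10}:  v_{4} + v_{5} + v_{9} + v_{10} = 2·v_{6}  ⟹  sig = (4;(2))
  • {1,4,5,6,10}:  v_{1} + v_{4} + v_{5} + v_{6} + v_{10} = v_{8}  ⟹  sig = (5;(1))

Hence PRS(X_Σ) =
{ (2;()),  (2;(1)) ×3,  (2;(1,1,1,1)),  (2;(1,1,1,2)) ×2,  (2;(1,3)),  (4;(1)),  (4;(2)),  (5;(1)) }


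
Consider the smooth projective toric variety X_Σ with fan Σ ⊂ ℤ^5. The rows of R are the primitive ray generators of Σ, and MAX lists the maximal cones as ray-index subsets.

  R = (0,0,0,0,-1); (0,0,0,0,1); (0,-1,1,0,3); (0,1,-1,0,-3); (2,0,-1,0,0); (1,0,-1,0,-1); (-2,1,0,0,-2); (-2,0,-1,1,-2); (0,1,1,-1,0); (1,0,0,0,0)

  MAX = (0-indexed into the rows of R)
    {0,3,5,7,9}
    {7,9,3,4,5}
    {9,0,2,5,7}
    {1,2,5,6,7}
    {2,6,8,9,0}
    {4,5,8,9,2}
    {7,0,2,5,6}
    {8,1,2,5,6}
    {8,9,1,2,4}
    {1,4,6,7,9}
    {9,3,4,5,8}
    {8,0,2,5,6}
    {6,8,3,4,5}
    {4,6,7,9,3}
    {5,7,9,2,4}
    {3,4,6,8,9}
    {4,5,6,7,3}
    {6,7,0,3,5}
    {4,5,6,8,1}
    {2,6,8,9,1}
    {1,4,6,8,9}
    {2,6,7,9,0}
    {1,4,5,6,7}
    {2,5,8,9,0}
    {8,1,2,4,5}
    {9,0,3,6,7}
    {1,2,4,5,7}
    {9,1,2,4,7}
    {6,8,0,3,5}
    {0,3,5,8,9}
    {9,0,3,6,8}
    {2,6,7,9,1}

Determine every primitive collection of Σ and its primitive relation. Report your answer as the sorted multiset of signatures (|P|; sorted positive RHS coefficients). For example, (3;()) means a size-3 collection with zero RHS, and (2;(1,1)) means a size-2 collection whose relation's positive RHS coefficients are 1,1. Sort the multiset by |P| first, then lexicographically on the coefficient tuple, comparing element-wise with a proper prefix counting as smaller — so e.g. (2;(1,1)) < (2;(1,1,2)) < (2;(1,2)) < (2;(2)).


Σ has 8 primitive collections:

  {0,1}:  v_{0} + v_{1} = 0 — sig = (2;())
  {2,3}:  v_{2} + v_{3} = 0 — sig = (2;())
  {7,8}:  v_{7} + v_{8} = v_{6} — sig = (2;(1))
  {0,4}:  v_{0} + v_{4} = v_{5} + v_{9} — sig = (2;(1,1))
  {1,3}:  v_{1} + v_{3} = v_{4} + v_{6} — sig = (2;(1,1))
  {1,5,9}:  v_{1} + v_{5} + v_{9} = v_{4} — sig = (3;(1))
  {2,4,6}:  v_{2} + v_{4} + v_{6} = v_{1} — sig = (3;(1))
  {5,6,9}:  v_{5} + v_{6} + v_{9} = v_{3} — sig = (3;(1))

Signatures (|P|; sorted positive RHS coefficients), sorted:
[(2;()), (2;()), (2;(1)), (2;(1,1)), (2;(1,1)), (3;(1)), (3;(1)), (3;(1))]


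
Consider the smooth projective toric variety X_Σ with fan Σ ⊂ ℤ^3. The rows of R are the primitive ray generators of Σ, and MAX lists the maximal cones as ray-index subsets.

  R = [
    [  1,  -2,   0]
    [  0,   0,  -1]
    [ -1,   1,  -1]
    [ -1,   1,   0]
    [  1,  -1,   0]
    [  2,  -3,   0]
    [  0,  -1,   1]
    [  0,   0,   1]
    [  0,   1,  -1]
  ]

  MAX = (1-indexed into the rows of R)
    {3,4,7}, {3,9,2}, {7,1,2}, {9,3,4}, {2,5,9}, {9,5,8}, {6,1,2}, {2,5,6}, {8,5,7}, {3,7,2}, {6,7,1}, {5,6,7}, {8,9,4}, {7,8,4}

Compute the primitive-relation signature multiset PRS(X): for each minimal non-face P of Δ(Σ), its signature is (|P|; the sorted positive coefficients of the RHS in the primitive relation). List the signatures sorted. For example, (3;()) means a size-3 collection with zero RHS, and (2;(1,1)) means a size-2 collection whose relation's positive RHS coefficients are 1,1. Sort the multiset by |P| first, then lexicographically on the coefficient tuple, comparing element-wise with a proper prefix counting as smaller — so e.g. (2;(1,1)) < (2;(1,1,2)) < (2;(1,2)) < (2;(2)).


|primitive collections| = 17. Relations:

  • {2,8}:  v_{2} + v_{8} = 0 ; sig = (2;())
  • {4,5}:  v_{4} + v_{5} = 0 ; sig = (2;())
  • {7,9}:  v_{7} + v_{9} = 0 ; sig = (2;())
  • {1,5}:  v_{1} + v_{5} = v_{6} ; sig = (2;(1))
  • {2,4}:  v_{2} + v_{4} = v_{3} ; sig = (2;(1))
  • {3,5}:  v_{3} + v_{5} = v_{2} ; sig = (2;(1))
  • {3,8}:  v_{3} + v_{8} = v_{4} ; sig = (2;(1))
  • {4,6}:  v_{4} + v_{6} = v_{1} ; sig = (2;(1))
  • {1,4}:  v_{1} + v_{4} = v_{2} + v_{7} ; sig = (2;(1,1))
  • {1,8}:  v_{1} + v_{8} = v_{5} + v_{7} ; sig = (2;(1,1))
  • {1,9}:  v_{1} + v_{9} = v_{2} + v_{5} ; sig = (2;(1,1))
  • {3,6}:  v_{3} + v_{6} = v_{1} + v_{2} ; sig = (2;(1,1))
  • {1,3}:  v_{1} + v_{3} = 2·v_{2} + v_{7} ; sig = (2;(1,2))
  • {6,8}:  v_{6} + v_{8} = 2·v_{5} + v_{7} ; sig = (2;(1,2))
  • {6,9}:  v_{6} + v_{9} = v_{2} + 2·v_{5} ; sig = (2;(1,2))
  • {2,5,7}:  v_{2} + v_{5} + v_{7} = v_{1} ; sig = (3;(1))
  • {2,6,7}:  v_{2} + v_{6} + v_{7} = 2·v_{1} ; sig = (3;(2))

so the primitive-relation signature multiset is
{ (2;()) ×3,  (2;(1)) ×5,  (2;(1,1)) ×4,  (2;(1,2)) ×3,  (3;(1)),  (3;(2)) }


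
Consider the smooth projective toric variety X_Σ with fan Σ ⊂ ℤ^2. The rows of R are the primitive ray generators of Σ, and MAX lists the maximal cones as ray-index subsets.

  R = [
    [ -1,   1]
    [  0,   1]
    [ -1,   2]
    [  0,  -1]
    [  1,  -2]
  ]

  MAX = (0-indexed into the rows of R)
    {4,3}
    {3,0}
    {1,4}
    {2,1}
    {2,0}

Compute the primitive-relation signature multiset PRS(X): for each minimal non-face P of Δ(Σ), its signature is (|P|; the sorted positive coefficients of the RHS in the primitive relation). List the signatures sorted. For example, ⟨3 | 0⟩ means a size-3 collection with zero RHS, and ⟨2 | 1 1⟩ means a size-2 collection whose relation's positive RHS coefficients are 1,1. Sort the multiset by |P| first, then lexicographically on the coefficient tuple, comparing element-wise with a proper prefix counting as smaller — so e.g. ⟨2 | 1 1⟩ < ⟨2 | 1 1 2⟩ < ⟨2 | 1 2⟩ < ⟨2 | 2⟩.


|primitive collections| = 5. Relations:

  • {1,3}:  v_{1} + v_{3} = 0  ⟹  sig = ⟨2 | 0⟩
  • {2,4}:  v_{2} + v_{4} = 0  ⟹  sig = ⟨2 | 0⟩
  • {0,1}:  v_{0} + v_{1} = v_{2}  ⟹  sig = ⟨2 | 1⟩
  • {0,4}:  v_{0} + v_{4} = v_{3}  ⟹  sig = ⟨2 | 1⟩
  • {2,3}:  v_{2} + v_{3} = v_{0}  ⟹  sig = ⟨2 | 1⟩

Sorted signature multiset PRS(X):
    ⟨2 | 0⟩
    ⟨2 | 0⟩
    ⟨2 | 1⟩
    ⟨2 | 1⟩
    ⟨2 | 1⟩


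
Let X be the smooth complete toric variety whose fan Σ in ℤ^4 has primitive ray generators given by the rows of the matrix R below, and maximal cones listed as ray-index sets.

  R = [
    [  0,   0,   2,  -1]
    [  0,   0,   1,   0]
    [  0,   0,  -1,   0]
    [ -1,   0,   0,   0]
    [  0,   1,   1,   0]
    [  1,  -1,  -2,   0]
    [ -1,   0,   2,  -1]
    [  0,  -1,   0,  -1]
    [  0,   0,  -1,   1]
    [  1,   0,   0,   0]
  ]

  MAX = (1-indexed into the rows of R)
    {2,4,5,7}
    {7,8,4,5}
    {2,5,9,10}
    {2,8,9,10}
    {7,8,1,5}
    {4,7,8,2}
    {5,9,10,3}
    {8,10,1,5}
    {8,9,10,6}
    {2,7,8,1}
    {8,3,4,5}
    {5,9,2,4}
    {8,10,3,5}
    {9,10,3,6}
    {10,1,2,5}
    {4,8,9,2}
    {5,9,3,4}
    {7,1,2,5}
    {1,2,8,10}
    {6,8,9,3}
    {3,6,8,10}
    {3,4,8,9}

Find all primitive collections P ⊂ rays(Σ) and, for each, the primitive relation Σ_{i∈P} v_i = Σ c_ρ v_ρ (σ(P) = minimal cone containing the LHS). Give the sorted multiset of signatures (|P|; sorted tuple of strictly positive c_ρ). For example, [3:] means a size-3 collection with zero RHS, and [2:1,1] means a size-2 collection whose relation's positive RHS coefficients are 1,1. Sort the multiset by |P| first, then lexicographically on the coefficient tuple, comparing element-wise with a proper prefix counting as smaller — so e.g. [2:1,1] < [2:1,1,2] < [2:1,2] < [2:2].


Minimal non-faces — 16 found among 10 rays, 22 max cones:

  P={2,3}:  v_{2} + v_{3} = 0  ⇒ sig = [2:]
  P={4,10}:  v_{4} + v_{10} = 0  ⇒ sig = [2:]
  P={1,4}:  v_{1} + v_{4} = v_{7}  ⇒ sig = [2:1]
  P={1,9}:  v_{1} + v_{9} = v_{2}  ⇒ sig = [2:1]
  P={6,7}:  v_{6} + v_{7} = v_{8}  ⇒ sig = [2:1]
  P={7,10}:  v_{7} + v_{10} = v_{1}  ⇒ sig = [2:1]
  P={1,3}:  v_{1} + v_{3} = v_{5} + v_{8}  ⇒ sig = [2:1,1]
  P={1,6}:  v_{1} + v_{6} = v_{8} + v_{10}  ⇒ sig = [2:1,1]
  P={5,6}:  v_{5} + v_{6} = v_{3} + v_{10}  ⇒ sig = [2:1,1]
  P={7,9}:  v_{7} + v_{9} = v_{2} + v_{4}  ⇒ sig = [2:1,1]
  P={2,6}:  v_{2} + v_{6} = v_{8} + v_{9} + v_{10}  ⇒ sig = [2:1,1,1]
  P={3,7}:  v_{3} + v_{7} = v_{4} + v_{5} + v_{8}  ⇒ sig = [2:1,1,1]
  P={4,6}:  v_{4} + v_{6} = v_{3} + v_{8} + v_{9}  ⇒ sig = [2:1,1,1]
  P={5,8,9}:  v_{5} + v_{8} + v_{9} = 0  ⇒ sig = [3:]
  P={2,5,8}:  v_{2} + v_{5} + v_{8} = v_{1}  ⇒ sig = [3:1]
  P={3,8,9,10}:  v_{3} + v_{8} + v_{9} + v_{10} = v_{6}  ⇒ sig = [4:1]

Hence PRS(X_Σ) =
{ [2:] ×2,  [2:1] ×4,  [2:1,1] ×4,  [2:1,1,1] ×3,  [3:],  [3:1],  [4:1] }


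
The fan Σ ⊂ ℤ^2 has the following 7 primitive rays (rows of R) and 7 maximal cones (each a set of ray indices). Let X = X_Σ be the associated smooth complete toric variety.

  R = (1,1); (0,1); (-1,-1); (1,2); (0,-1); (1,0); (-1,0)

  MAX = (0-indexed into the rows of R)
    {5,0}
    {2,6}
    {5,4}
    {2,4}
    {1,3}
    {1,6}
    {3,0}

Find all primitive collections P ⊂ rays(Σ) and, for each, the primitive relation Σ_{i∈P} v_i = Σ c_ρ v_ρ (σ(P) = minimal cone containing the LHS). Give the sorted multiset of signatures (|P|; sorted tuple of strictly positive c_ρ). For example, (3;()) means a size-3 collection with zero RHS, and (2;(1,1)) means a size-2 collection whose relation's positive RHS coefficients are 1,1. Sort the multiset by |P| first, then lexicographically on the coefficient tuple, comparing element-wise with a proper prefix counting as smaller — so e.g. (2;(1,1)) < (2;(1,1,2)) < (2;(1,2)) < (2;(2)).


14 minimal non-faces of Δ(Σ) (on 7 rays):

  P = {0,2}:  v_{0} + v_{2} = 0  ⟹  sig = (2;())
  P = {1,4}:  v_{1} + v_{4} = 0  ⟹  sig = (2;())
  P = {5,6}:  v_{5} + v_{6} = 0  ⟹  sig = (2;())
  P = {0,1}:  v_{0} + v_{1} = v_{3}  ⟹  sig = (2;(1))
  P = {0,4}:  v_{0} + v_{4} = v_{5}  ⟹  sig = (2;(1))
  P = {0,6}:  v_{0} + v_{6} = v_{1}  ⟹  sig = (2;(1))
  P = {1,2}:  v_{1} + v_{2} = v_{6}  ⟹  sig = (2;(1))
  P = {1,5}:  v_{1} + v_{5} = v_{0}  ⟹  sig = (2;(1))
  P = {2,3}:  v_{2} + v_{3} = v_{1}  ⟹  sig = (2;(1))
  P = {2,5}:  v_{2} + v_{5} = v_{4}  ⟹  sig = (2;(1))
  P = {3,4}:  v_{3} + v_{4} = v_{0}  ⟹  sig = (2;(1))
  P = {4,6}:  v_{4} + v_{6} = v_{2}  ⟹  sig = (2;(1))
  P = {3,5}:  v_{3} + v_{5} = 2·v_{0}  ⟹  sig = (2;(2))
  P = {3,6}:  v_{3} + v_{6} = 2·v_{1}  ⟹  sig = (2;(2))

Signatures (|P|; sorted positive RHS coefficients), sorted:
[(2;()), (2;()), (2;()), (2;(1)), (2;(1)), (2;(1)), (2;(1)), (2;(1)), (2;(1)), (2;(1)), (2;(1)), (2;(1)), (2;(2)), (2;(2))]


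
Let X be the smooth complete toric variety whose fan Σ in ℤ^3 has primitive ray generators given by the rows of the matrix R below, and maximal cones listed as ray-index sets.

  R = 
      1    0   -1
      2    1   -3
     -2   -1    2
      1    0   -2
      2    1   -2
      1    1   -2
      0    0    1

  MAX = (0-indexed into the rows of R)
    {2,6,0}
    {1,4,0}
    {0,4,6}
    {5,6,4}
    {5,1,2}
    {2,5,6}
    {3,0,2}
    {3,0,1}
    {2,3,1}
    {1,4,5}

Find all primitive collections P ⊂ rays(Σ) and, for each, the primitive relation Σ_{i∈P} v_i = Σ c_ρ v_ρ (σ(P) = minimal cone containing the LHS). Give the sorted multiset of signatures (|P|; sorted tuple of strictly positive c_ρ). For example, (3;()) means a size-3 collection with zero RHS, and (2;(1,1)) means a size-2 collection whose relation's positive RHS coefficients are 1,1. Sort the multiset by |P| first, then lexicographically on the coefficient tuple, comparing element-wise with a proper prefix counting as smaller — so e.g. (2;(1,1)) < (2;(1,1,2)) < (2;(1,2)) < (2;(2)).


Δ(Σ) — 7 vertices, 7 min non-faces:

  {2,4}:  v_{2} + v_{4} = 0 — sig = (2;())
  {0,5}:  v_{0} + v_{5} = v_{1} — sig = (2;(1))
  {1,6}:  v_{1} + v_{6} = v_{4} — sig = (2;(1))
  {3,6}:  v_{3} + v_{6} = v_{0} — sig = (2;(1))
  {3,4}:  v_{3} + v_{4} = v_{0} + v_{1} — sig = (2;(1,1))
  {3,5}:  v_{3} + v_{5} = 2·v_{1} + v_{2} — sig = (2;(1,2))
  {0,1,2}:  v_{0} + v_{1} + v_{2} = v_{3} — sig = (3;(1))

so the primitive-relation signature multiset is
{ (2;()),  (2;(1)) ×3,  (2;(1,1)),  (2;(1,2)),  (3;(1)) }


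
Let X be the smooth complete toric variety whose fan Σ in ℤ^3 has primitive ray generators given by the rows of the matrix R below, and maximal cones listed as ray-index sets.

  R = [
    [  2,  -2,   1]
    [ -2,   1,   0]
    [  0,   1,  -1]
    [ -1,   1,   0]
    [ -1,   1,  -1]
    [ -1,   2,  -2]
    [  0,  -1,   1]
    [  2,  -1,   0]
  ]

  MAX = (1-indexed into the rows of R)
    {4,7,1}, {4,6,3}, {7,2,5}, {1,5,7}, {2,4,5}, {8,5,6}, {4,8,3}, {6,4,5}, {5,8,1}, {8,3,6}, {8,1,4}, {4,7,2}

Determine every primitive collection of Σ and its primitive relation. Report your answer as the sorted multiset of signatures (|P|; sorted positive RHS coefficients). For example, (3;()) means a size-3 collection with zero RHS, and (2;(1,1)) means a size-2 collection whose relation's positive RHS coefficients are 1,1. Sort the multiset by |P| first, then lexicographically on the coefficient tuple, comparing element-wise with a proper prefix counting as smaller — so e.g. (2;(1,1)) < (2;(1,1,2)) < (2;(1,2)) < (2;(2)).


Primitive collections (14):

  P = {2,8}:  v_{2} + v_{8} = 0 — sig = (2;())
  P = {3,7}:  v_{3} + v_{7} = 0 — sig = (2;())
  P = {1,2}:  v_{1} + v_{2} = v_{7} — sig = (2;(1))
  P = {1,3}:  v_{1} + v_{3} = v_{8} — sig = (2;(1))
  P = {3,5}:  v_{3} + v_{5} = v_{6} — sig = (2;(1))
  P = {6,7}:  v_{6} + v_{7} = v_{5} — sig = (2;(1))
  P = {7,8}:  v_{7} + v_{8} = v_{1} — sig = (2;(1))
  P = {1,6}:  v_{1} + v_{6} = v_{5} + v_{8} — sig = (2;(1,1))
  P = {2,3}:  v_{2} + v_{3} = v_{4} + v_{5} — sig = (2;(1,1))
  P = {2,6}:  v_{2} + v_{6} = v_{4} + 2·v_{5} — sig = (2;(1,2))
  P = {1,4,5}:  v_{1} + v_{4} + v_{5} = 0 — sig = (3;())
  P = {4,5,7}:  v_{4} + v_{5} + v_{7} = v_{2} — sig = (3;(1))
  P = {4,5,8}:  v_{4} + v_{5} + v_{8} = v_{3} — sig = (3;(1))
  P = {4,6,8}:  v_{4} + v_{6} + v_{8} = 2·v_{3} — sig = (3;(2))

Hence PRS(X_Σ) =
    (2;())
    (2;())
    (2;(1))
    (2;(1))
    (2;(1))
    (2;(1))
    (2;(1))
    (2;(1,1))
    (2;(1,1))
    (2;(1,2))
    (3;())
    (3;(1))
    (3;(1))
    (3;(2))


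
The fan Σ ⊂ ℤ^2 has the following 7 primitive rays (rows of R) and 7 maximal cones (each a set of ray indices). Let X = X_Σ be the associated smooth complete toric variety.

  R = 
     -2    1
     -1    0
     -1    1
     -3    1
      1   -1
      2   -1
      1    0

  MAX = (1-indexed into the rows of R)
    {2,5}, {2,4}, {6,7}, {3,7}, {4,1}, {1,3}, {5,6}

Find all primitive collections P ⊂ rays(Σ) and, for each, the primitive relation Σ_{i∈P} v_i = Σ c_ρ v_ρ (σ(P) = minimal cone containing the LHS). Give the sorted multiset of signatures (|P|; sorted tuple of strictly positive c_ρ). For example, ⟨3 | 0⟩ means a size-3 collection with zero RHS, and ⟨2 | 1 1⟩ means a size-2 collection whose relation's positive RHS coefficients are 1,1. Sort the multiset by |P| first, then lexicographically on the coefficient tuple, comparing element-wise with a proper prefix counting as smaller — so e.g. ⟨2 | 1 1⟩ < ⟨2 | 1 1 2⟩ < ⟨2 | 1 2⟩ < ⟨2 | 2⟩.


Minimal non-faces — 14 found among 7 rays, 7 max cones:

  P = {1,6}:  v_{1} + v_{6} = 0  so sig = ⟨2 | 0⟩
  P = {2,7}:  v_{2} + v_{7} = 0  so sig = ⟨2 | 0⟩
  P = {3,5}:  v_{3} + v_{5} = 0  so sig = ⟨2 | 0⟩
  P = {1,2}:  v_{1} + v_{2} = v_{4}  so sig = ⟨2 | 1⟩
  P = {1,5}:  v_{1} + v_{5} = v_{2}  so sig = ⟨2 | 1⟩
  P = {1,7}:  v_{1} + v_{7} = v_{3}  so sig = ⟨2 | 1⟩
  P = {2,3}:  v_{2} + v_{3} = v_{1}  so sig = ⟨2 | 1⟩
  P = {2,6}:  v_{2} + v_{6} = v_{5}  so sig = ⟨2 | 1⟩
  P = {3,6}:  v_{3} + v_{6} = v_{7}  so sig = ⟨2 | 1⟩
  P = {4,6}:  v_{4} + v_{6} = v_{2}  so sig = ⟨2 | 1⟩
  P = {4,7}:  v_{4} + v_{7} = v_{1}  so sig = ⟨2 | 1⟩
  P = {5,7}:  v_{5} + v_{7} = v_{6}  so sig = ⟨2 | 1⟩
  P = {3,4}:  v_{3} + v_{4} = 2·v_{1}  so sig = ⟨2 | 2⟩
  P = {4,5}:  v_{4} + v_{5} = 2·v_{2}  so sig = ⟨2 | 2⟩

Hence PRS(X_Σ) =
    |P|=2: 14 collections, coeffs (), (), (), (1), (1), (1), (1), (1), (1), (1), (1), (1), (2), (2)


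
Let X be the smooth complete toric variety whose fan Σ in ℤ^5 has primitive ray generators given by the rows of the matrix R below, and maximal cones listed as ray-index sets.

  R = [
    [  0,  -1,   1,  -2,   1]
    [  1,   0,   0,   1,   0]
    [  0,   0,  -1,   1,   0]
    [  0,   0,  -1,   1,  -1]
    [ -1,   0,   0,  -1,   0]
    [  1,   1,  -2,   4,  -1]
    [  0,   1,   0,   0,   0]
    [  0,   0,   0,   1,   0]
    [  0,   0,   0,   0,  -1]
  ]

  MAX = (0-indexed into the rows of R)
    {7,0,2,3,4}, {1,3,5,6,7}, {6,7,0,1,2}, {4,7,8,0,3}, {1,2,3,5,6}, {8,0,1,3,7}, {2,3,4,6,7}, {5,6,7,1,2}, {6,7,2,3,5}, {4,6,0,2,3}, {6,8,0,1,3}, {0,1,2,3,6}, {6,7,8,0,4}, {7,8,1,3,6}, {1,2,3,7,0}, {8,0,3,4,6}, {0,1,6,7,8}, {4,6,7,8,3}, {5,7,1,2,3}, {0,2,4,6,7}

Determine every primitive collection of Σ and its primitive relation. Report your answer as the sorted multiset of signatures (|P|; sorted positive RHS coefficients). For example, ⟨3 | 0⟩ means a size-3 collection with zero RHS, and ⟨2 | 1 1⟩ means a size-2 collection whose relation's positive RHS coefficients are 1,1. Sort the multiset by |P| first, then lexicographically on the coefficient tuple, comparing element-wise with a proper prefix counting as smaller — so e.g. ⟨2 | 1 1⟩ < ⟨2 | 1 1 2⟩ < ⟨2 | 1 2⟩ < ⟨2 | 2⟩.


Σ has 7 primitive collections:

  {1,4}:  v_{1} + v_{4} = 0  →  sig = ⟨2 | 0⟩
  {2,8}:  v_{2} + v_{8} = v_{3}  →  sig = ⟨2 | 1⟩
  {0,5}:  v_{0} + v_{5} = v_{1} + v_{2}  →  sig = ⟨2 | 1 1⟩
  {4,5}:  v_{4} + v_{5} = v_{2} + v_{3} + v_{6} + v_{7}  →  sig = ⟨2 | 1 1 1 1⟩
  {5,8}:  v_{5} + v_{8} = v_{1} + 2·v_{3} + v_{6} + v_{7}  →  sig = ⟨2 | 1 1 1 2⟩
  {0,3,6,7}:  v_{0} + v_{3} + v_{6} + v_{7} = 0  →  sig = ⟨4 | 0⟩
  {1,2,3,6,7}:  v_{1} + v_{2} + v_{3} + v_{6} + v_{7} = v_{5}  →  sig = ⟨5 | 1⟩

Hence PRS(X_Σ) =
[⟨2 | 0⟩, ⟨2 | 1⟩, ⟨2 | 1 1⟩, ⟨2 | 1 1 1 1⟩, ⟨2 | 1 1 1 2⟩, ⟨4 | 0⟩, ⟨5 | 1⟩]


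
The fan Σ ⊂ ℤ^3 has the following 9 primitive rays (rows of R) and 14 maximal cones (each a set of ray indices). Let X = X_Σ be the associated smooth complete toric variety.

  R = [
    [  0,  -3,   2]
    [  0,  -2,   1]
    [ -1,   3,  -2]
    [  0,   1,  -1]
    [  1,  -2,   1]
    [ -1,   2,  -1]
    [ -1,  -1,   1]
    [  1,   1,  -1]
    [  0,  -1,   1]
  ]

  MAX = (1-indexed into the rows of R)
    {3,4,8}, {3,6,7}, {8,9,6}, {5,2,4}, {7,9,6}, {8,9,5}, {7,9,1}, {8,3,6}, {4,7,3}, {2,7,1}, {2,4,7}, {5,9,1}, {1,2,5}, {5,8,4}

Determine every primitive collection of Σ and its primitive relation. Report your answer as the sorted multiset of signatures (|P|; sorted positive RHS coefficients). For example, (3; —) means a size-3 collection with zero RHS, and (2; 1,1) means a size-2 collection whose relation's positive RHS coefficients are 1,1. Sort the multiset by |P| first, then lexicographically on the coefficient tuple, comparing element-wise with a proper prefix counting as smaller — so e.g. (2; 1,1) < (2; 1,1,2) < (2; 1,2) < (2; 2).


The 15 primitive collections of Σ (r=9, n=3):

  P={4,9}:  v_{4} + v_{9} = 0 — sig = (2; —)
  P={5,6}:  v_{5} + v_{6} = 0 — sig = (2; —)
  P={7,8}:  v_{7} + v_{8} = 0 — sig = (2; —)
  P={1,4}:  v_{1} + v_{4} = v_{2} — sig = (2; 1)
  P={1,6}:  v_{1} + v_{6} = v_{7} — sig = (2; 1)
  P={1,8}:  v_{1} + v_{8} = v_{5} — sig = (2; 1)
  P={2,9}:  v_{2} + v_{9} = v_{1} — sig = (2; 1)
  P={3,5}:  v_{3} + v_{5} = v_{4} — sig = (2; 1)
  P={3,9}:  v_{3} + v_{9} = v_{6} — sig = (2; 1)
  P={4,6}:  v_{4} + v_{6} = v_{3} — sig = (2; 1)
  P={5,7}:  v_{5} + v_{7} = v_{1} — sig = (2; 1)
  P={1,3}:  v_{1} + v_{3} = v_{4} + v_{7} — sig = (2; 1,1)
  P={2,6}:  v_{2} + v_{6} = v_{4} + v_{7} — sig = (2; 1,1)
  P={2,8}:  v_{2} + v_{8} = v_{4} + v_{5} — sig = (2; 1,1)
  P={2,3}:  v_{2} + v_{3} = 2·v_{4} + v_{7} — sig = (2; 1,2)

so the primitive-relation signature multiset is
    |P|=2: 15 collections, coeffs (), (), (), (1), (1), (1), (1), (1), (1), (1), (1), (1,1), (1,1), (1,1), (1,2)


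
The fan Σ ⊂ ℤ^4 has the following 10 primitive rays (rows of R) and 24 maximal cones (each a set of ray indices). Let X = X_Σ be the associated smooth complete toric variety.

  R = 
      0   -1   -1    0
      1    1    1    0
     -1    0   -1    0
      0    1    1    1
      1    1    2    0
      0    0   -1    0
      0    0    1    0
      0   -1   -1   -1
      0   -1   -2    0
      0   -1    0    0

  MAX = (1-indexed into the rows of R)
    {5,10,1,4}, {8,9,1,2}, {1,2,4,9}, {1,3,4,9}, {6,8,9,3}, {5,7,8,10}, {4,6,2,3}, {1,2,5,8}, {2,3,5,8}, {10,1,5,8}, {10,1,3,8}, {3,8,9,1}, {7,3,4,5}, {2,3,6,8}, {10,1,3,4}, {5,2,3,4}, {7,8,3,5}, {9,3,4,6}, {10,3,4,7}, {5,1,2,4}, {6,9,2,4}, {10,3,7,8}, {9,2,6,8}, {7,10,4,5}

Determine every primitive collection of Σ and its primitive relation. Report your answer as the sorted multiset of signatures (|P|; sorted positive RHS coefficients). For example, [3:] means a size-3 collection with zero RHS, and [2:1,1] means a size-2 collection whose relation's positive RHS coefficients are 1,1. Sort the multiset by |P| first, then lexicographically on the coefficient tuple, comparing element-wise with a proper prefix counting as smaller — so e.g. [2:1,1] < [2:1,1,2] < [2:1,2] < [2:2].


Δ(Σ) — 10 vertices, 15 min non-faces:

  P = {4,8}:  v_{4} + v_{8} = 0 ; sig = [2:]
  P = {6,7}:  v_{6} + v_{7} = 0 ; sig = [2:]
  P = {1,6}:  v_{1} + v_{6} = v_{9} ; sig = [2:1]
  P = {1,7}:  v_{1} + v_{7} = v_{10} ; sig = [2:1]
  P = {2,7}:  v_{2} + v_{7} = v_{5} ; sig = [2:1]
  P = {5,6}:  v_{5} + v_{6} = v_{2} ; sig = [2:1]
  P = {6,10}:  v_{6} + v_{10} = v_{1} ; sig = [2:1]
  P = {7,9}:  v_{7} + v_{9} = v_{1} ; sig = [2:1]
  P = {2,10}:  v_{2} + v_{10} = v_{1} + v_{5} ; sig = [2:1,1]
  P = {5,9}:  v_{5} + v_{9} = v_{1} + v_{2} ; sig = [2:1,1]
  P = {9,10}:  v_{9} + v_{10} = 2·v_{1} ; sig = [2:2]
  P = {1,3,5}:  v_{1} + v_{3} + v_{5} = 0 ; sig = [3:]
  P = {1,2,3}:  v_{1} + v_{2} + v_{3} = v_{6} ; sig = [3:1]
  P = {3,5,10}:  v_{3} + v_{5} + v_{10} = v_{7} ; sig = [3:1]
  P = {2,3,9}:  v_{2} + v_{3} + v_{9} = 2·v_{6} ; sig = [3:2]

Hence PRS(X_Σ) =
    |P|=2: 11 collections, coeffs (), (), (1), (1), (1), (1), (1), (1), (1,1), (1,1), (2)
    |P|=3: 4 collections, coeffs (), (1), (1), (2)


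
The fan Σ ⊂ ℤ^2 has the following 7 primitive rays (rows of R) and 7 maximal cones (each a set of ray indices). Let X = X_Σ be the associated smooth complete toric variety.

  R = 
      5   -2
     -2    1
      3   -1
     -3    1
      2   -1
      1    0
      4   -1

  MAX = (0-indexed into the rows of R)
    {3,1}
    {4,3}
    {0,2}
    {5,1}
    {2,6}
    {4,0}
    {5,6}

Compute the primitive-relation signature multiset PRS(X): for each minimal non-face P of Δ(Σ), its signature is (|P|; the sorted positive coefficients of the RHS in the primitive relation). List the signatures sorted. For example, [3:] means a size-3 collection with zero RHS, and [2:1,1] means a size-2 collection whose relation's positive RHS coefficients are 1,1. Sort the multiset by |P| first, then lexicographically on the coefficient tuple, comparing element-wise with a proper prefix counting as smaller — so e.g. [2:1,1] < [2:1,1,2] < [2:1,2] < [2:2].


The 14 primitive collections of Σ (r=7, n=2):

  P={1,4}:  v_{1} + v_{4} = 0 — sig = [2:]
  P={2,3}:  v_{2} + v_{3} = 0 — sig = [2:]
  P={0,1}:  v_{0} + v_{1} = v_{2} — sig = [2:1]
  P={0,3}:  v_{0} + v_{3} = v_{4} — sig = [2:1]
  P={1,2}:  v_{1} + v_{2} = v_{5} — sig = [2:1]
  P={2,4}:  v_{2} + v_{4} = v_{0} — sig = [2:1]
  P={2,5}:  v_{2} + v_{5} = v_{6} — sig = [2:1]
  P={3,5}:  v_{3} + v_{5} = v_{1} — sig = [2:1]
  P={3,6}:  v_{3} + v_{6} = v_{5} — sig = [2:1]
  P={4,5}:  v_{4} + v_{5} = v_{2} — sig = [2:1]
  P={0,5}:  v_{0} + v_{5} = 2·v_{2} — sig = [2:2]
  P={1,6}:  v_{1} + v_{6} = 2·v_{5} — sig = [2:2]
  P={4,6}:  v_{4} + v_{6} = 2·v_{2} — sig = [2:2]
  P={0,6}:  v_{0} + v_{6} = 3·v_{2} — sig = [2:3]

so the primitive-relation signature multiset is
    [2:]
    [2:]
    [2:1]
    [2:1]
    [2:1]
    [2:1]
    [2:1]
    [2:1]
    [2:1]
    [2:1]
    [2:2]
    [2:2]
    [2:2]
    [2:3]


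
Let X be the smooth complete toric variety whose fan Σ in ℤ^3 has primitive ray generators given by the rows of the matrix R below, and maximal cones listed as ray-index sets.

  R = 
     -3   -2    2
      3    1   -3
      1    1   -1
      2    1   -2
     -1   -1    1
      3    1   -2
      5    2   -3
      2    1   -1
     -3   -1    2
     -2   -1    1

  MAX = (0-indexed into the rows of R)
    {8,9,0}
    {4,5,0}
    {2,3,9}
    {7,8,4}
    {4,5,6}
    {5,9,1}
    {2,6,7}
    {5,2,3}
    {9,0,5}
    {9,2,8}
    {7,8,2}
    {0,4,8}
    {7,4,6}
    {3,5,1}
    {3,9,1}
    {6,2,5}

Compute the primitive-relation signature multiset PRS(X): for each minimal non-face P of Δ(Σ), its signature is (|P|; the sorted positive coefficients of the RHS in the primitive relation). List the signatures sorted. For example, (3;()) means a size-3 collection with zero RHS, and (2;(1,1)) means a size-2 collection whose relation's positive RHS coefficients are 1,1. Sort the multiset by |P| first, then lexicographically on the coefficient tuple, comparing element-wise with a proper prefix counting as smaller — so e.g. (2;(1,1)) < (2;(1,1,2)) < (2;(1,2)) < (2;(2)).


23 minimal non-faces of Δ(Σ) (on 10 rays):

  P = {2,4}:  v_{2} + v_{4} = 0  →  sig = (2;())
  P = {5,8}:  v_{5} + v_{8} = 0  →  sig = (2;())
  P = {7,9}:  v_{7} + v_{9} = 0  →  sig = (2;())
  P = {0,2}:  v_{0} + v_{2} = v_{9}  →  sig = (2;(1))
  P = {0,7}:  v_{0} + v_{7} = v_{4}  →  sig = (2;(1))
  P = {4,9}:  v_{4} + v_{9} = v_{0}  →  sig = (2;(1))
  P = {5,7}:  v_{5} + v_{7} = v_{6}  →  sig = (2;(1))
  P = {6,8}:  v_{6} + v_{8} = v_{7}  →  sig = (2;(1))
  P = {6,9}:  v_{6} + v_{9} = v_{5}  →  sig = (2;(1))
  P = {0,6}:  v_{0} + v_{6} = v_{4} + v_{5}  →  sig = (2;(1,1))
  P = {1,7}:  v_{1} + v_{7} = v_{3} + v_{5}  →  sig = (2;(1,1))
  P = {1,8}:  v_{1} + v_{8} = v_{3} + v_{9}  →  sig = (2;(1,1))
  P = {3,4}:  v_{3} + v_{4} = v_{5} + v_{9}  →  sig = (2;(1,1))
  P = {3,7}:  v_{3} + v_{7} = v_{2} + v_{5}  →  sig = (2;(1,1))
  P = {3,8}:  v_{3} + v_{8} = v_{2} + v_{9}  →  sig = (2;(1,1))
  P = {0,3}:  v_{0} + v_{3} = v_{5} + 2·v_{9}  →  sig = (2;(1,2))
  P = {1,6}:  v_{1} + v_{6} = v_{3} + 2·v_{5}  →  sig = (2;(1,2))
  P = {3,6}:  v_{3} + v_{6} = v_{2} + 2·v_{5}  →  sig = (2;(1,2))
  P = {1,2}:  v_{1} + v_{2} = 2·v_{3}  →  sig = (2;(2))
  P = {1,4}:  v_{1} + v_{4} = 2·v_{5} + 2·v_{9}  →  sig = (2;(2,2))
  P = {0,1}:  v_{0} + v_{1} = 2·v_{5} + 3·v_{9}  →  sig = (2;(2,3))
  P = {2,5,9}:  v_{2} + v_{5} + v_{9} = v_{3}  →  sig = (3;(1))
  P = {3,5,9}:  v_{3} + v_{5} + v_{9} = v_{1}  →  sig = (3;(1))

Hence PRS(X_Σ) =
    (2;())
    (2;())
    (2;())
    (2;(1))
    (2;(1))
    (2;(1))
    (2;(1))
    (2;(1))
    (2;(1))
    (2;(1,1))
    (2;(1,1))
    (2;(1,1))
    (2;(1,1))
    (2;(1,1))
    (2;(1,1))
    (2;(1,2))
    (2;(1,2))
    (2;(1,2))
    (2;(2))
    (2;(2,2))
    (2;(2,3))
    (3;(1))
    (3;(1))
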